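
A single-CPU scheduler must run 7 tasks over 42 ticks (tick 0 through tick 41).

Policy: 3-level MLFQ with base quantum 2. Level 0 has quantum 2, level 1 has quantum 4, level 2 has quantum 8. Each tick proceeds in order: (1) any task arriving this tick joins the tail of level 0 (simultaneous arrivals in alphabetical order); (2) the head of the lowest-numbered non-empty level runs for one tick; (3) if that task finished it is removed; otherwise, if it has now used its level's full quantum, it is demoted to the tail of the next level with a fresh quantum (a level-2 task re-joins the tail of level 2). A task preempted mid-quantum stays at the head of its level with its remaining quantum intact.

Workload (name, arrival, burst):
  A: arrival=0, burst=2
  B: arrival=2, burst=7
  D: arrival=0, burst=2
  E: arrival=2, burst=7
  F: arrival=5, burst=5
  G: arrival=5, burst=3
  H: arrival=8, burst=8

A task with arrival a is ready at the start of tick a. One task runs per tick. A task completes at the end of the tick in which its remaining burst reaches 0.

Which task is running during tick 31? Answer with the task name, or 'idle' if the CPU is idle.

running at tick 31 = E

t=0: L0/L1/L2 = AD/-/- → run A
t=1: L0/L1/L2 = AD/-/- → run A
t=2: L0/L1/L2 = DBE/-/- → run D
t=3: L0/L1/L2 = DBE/-/- → run D
t=4: L0/L1/L2 = BE/-/- → run B
t=5: L0/L1/L2 = BEFG/-/- → run B
t=6: L0/L1/L2 = EFG/B/- → run E
t=7: L0/L1/L2 = EFG/B/- → run E
t=8: L0/L1/L2 = FGH/BE/- → run F
t=9: L0/L1/L2 = FGH/BE/- → run F
t=10: L0/L1/L2 = GH/BEF/- → run G
t=11: L0/L1/L2 = GH/BEF/- → run G
t=12: L0/L1/L2 = H/BEFG/- → run H
t=13: L0/L1/L2 = H/BEFG/- → run H
t=14: L0/L1/L2 = -/BEFGH/- → run B
t=15: L0/L1/L2 = -/BEFGH/- → run B
t=16: L0/L1/L2 = -/BEFGH/- → run B
t=17: L0/L1/L2 = -/BEFGH/- → run B
t=18: L0/L1/L2 = -/EFGH/B → run E
t=19: L0/L1/L2 = -/EFGH/B → run E
t=20: L0/L1/L2 = -/EFGH/B → run E
t=21: L0/L1/L2 = -/EFGH/B → run E
t=22: L0/L1/L2 = -/FGH/BE → run F
t=23: L0/L1/L2 = -/FGH/BE → run F
t=24: L0/L1/L2 = -/FGH/BE → run F
t=25: L0/L1/L2 = -/GH/BE → run G
t=26: L0/L1/L2 = -/H/BE → run H
t=27: L0/L1/L2 = -/H/BE → run H
t=28: L0/L1/L2 = -/H/BE → run H
t=29: L0/L1/L2 = -/H/BE → run H
t=30: L0/L1/L2 = -/-/BEH → run B
t=31: L0/L1/L2 = -/-/EH → run E
t=32: L0/L1/L2 = -/-/H → run H
t=33: L0/L1/L2 = -/-/H → run H
t=34: (idle)
t=35: (idle)
t=36: (idle)
t=37: (idle)
t=38: (idle)
t=39: (idle)
t=40: (idle)
t=41: (idle)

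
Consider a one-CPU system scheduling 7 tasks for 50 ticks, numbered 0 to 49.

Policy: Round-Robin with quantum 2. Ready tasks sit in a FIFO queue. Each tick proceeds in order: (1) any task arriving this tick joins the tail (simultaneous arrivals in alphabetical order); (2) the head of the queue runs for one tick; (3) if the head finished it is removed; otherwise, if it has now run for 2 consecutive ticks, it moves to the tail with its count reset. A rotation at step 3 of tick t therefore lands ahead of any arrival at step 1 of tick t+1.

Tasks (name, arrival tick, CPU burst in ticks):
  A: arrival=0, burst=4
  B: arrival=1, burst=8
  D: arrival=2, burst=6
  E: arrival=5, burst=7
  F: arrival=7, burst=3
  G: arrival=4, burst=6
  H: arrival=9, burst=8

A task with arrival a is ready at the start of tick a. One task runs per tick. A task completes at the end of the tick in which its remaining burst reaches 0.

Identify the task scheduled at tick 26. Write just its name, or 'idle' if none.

t=0: queue=[A] q_used=0 → run A
t=1: queue=[A,B] q_used=1 → run A
t=2: queue=[B,A,D] q_used=0 → run B
t=3: queue=[B,A,D] q_used=1 → run B
t=4: queue=[A,D,B,G] q_used=0 → run A
t=5: queue=[A,D,B,G,E] q_used=1 → run A
t=6: queue=[D,B,G,E] q_used=0 → run D
t=7: queue=[D,B,G,E,F] q_used=1 → run D
t=8: queue=[B,G,E,F,D] q_used=0 → run B
t=9: queue=[B,G,E,F,D,H] q_used=1 → run B
t=10: queue=[G,E,F,D,H,B] q_used=0 → run G
t=11: queue=[G,E,F,D,H,B] q_used=1 → run G
t=12: queue=[E,F,D,H,B,G] q_used=0 → run E
t=13: queue=[E,F,D,H,B,G] q_used=1 → run E
t=14: queue=[F,D,H,B,G,E] q_used=0 → run F
t=15: queue=[F,D,H,B,G,E] q_used=1 → run F
t=16: queue=[D,H,B,G,E,F] q_used=0 → run D
t=17: queue=[D,H,B,G,E,F] q_used=1 → run D
t=18: queue=[H,B,G,E,F,D] q_used=0 → run H
t=19: queue=[H,B,G,E,F,D] q_used=1 → run H
t=20: queue=[B,G,E,F,D,H] q_used=0 → run B
t=21: queue=[B,G,E,F,D,H] q_used=1 → run B
t=22: queue=[G,E,F,D,H,B] q_used=0 → run G
t=23: queue=[G,E,F,D,H,B] q_used=1 → run G
t=24: queue=[E,F,D,H,B,G] q_used=0 → run E
t=25: queue=[E,F,D,H,B,G] q_used=1 → run E
t=26: queue=[F,D,H,B,G,E] q_used=0 → run F
t=27: queue=[D,H,B,G,E] q_used=0 → run D
t=28: queue=[D,H,B,G,E] q_used=1 → run D
t=29: queue=[H,B,G,E] q_used=0 → run H
t=30: queue=[H,B,G,E] q_used=1 → run H
t=31: queue=[B,G,E,H] q_used=0 → run B
t=32: queue=[B,G,E,H] q_used=1 → run B
t=33: queue=[G,E,H] q_used=0 → run G
t=34: queue=[G,E,H] q_used=1 → run G
t=35: queue=[E,H] q_used=0 → run E
t=36: queue=[E,H] q_used=1 → run E
t=37: queue=[H,E] q_used=0 → run H
t=38: queue=[H,E] q_used=1 → run H
t=39: queue=[E,H] q_used=0 → run E
t=40: queue=[H] q_used=0 → run H
t=41: queue=[H] q_used=1 → run H
t=42: (idle)
t=43: (idle)
t=44: (idle)
t=45: (idle)
t=46: (idle)
t=47: (idle)
t=48: (idle)
t=49: (idle)

running at tick 26 = F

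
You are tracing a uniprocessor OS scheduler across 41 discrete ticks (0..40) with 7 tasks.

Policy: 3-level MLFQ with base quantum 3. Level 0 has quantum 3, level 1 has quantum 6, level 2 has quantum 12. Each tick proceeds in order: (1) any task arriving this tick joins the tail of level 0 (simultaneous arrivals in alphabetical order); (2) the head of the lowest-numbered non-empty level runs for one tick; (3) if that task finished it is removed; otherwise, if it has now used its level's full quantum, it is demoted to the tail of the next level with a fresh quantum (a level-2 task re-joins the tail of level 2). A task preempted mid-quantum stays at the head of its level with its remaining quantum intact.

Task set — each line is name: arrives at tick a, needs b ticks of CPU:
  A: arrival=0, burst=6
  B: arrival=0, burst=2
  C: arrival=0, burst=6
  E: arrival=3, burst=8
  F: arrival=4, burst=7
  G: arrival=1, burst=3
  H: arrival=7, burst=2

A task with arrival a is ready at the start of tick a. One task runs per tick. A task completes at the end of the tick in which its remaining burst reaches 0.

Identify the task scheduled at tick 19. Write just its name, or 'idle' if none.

running at tick 19 = A

t=0: L0/L1/L2 = ABC/-/- → run A
t=1: L0/L1/L2 = ABCG/-/- → run A
t=2: L0/L1/L2 = ABCG/-/- → run A
t=3: L0/L1/L2 = BCGE/A/- → run B
t=4: L0/L1/L2 = BCGEF/A/- → run B
t=5: L0/L1/L2 = CGEF/A/- → run C
t=6: L0/L1/L2 = CGEF/A/- → run C
t=7: L0/L1/L2 = CGEFH/A/- → run C
t=8: L0/L1/L2 = GEFH/AC/- → run G
t=9: L0/L1/L2 = GEFH/AC/- → run G
t=10: L0/L1/L2 = GEFH/AC/- → run G
t=11: L0/L1/L2 = EFH/AC/- → run E
t=12: L0/L1/L2 = EFH/AC/- → run E
t=13: L0/L1/L2 = EFH/AC/- → run E
t=14: L0/L1/L2 = FH/ACE/- → run F
t=15: L0/L1/L2 = FH/ACE/- → run F
t=16: L0/L1/L2 = FH/ACE/- → run F
t=17: L0/L1/L2 = H/ACEF/- → run H
t=18: L0/L1/L2 = H/ACEF/- → run H
t=19: L0/L1/L2 = -/ACEF/- → run A
t=20: L0/L1/L2 = -/ACEF/- → run A
t=21: L0/L1/L2 = -/ACEF/- → run A
t=22: L0/L1/L2 = -/CEF/- → run C
t=23: L0/L1/L2 = -/CEF/- → run C
t=24: L0/L1/L2 = -/CEF/- → run C
t=25: L0/L1/L2 = -/EF/- → run E
t=26: L0/L1/L2 = -/EF/- → run E
t=27: L0/L1/L2 = -/EF/- → run E
t=28: L0/L1/L2 = -/EF/- → run E
t=29: L0/L1/L2 = -/EF/- → run E
t=30: L0/L1/L2 = -/F/- → run F
t=31: L0/L1/L2 = -/F/- → run F
t=32: L0/L1/L2 = -/F/- → run F
t=33: L0/L1/L2 = -/F/- → run F
t=34: (idle)
t=35: (idle)
t=36: (idle)
t=37: (idle)
t=38: (idle)
t=39: (idle)
t=40: (idle)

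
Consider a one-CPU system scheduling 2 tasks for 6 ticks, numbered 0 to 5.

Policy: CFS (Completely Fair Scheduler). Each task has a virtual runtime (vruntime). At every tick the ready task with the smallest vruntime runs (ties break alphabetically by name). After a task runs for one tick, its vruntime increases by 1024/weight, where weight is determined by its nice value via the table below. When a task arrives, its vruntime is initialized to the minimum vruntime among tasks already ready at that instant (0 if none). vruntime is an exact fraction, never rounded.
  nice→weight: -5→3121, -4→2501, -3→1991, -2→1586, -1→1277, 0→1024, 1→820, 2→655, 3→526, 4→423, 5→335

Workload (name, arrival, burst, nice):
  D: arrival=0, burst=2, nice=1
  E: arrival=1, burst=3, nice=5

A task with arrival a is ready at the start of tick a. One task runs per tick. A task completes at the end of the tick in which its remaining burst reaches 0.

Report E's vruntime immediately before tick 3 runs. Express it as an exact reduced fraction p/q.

vruntime(E, start of tick 3) = 59136/13735

t=0: vr[D=0] → run D
t=1: vr[D=256/205 E=256/205] → run D
t=2: vr[E=256/205] → run E
t=3: vr[E=59136/13735] → run E
t=4: vr[E=20224/2747] → run E
t=5: (idle)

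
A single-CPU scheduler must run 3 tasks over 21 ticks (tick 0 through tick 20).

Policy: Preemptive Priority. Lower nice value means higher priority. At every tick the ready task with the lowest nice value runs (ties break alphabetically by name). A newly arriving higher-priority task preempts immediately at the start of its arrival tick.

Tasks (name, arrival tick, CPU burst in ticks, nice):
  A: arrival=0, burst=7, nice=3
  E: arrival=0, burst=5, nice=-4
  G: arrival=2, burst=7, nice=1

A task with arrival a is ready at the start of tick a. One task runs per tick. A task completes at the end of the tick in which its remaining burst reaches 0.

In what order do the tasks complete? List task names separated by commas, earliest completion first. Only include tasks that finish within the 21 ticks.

t=0: ready={A,E} → run E
t=1: ready={A,E} → run E
t=2: ready={A,E,G} → run E
t=3: ready={A,E,G} → run E
t=4: ready={A,E,G} → run E
t=5: ready={A,G} → run G
t=6: ready={A,G} → run G
t=7: ready={A,G} → run G
t=8: ready={A,G} → run G
t=9: ready={A,G} → run G
t=10: ready={A,G} → run G
t=11: ready={A,G} → run G
t=12: ready={A} → run A
t=13: ready={A} → run A
t=14: ready={A} → run A
t=15: ready={A} → run A
t=16: ready={A} → run A
t=17: ready={A} → run A
t=18: ready={A} → run A
t=19: (idle)
t=20: (idle)

completion order = E, G, A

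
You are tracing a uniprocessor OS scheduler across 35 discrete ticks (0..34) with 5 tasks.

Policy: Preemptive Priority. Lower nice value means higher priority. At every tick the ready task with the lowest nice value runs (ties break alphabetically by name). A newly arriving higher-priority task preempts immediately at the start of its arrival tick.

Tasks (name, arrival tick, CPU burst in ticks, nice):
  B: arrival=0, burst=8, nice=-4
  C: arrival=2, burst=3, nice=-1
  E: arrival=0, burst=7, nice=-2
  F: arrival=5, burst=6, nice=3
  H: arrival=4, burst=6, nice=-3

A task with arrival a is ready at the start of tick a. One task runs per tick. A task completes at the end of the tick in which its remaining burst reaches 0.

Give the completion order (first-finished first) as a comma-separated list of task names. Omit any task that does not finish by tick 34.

completion order = B, H, E, C, F

t=0: ready={B,E} → run B
t=1: ready={B,E} → run B
t=2: ready={B,C,E} → run B
t=3: ready={B,C,E} → run B
t=4: ready={B,C,E,H} → run B
t=5: ready={B,C,E,F,H} → run B
t=6: ready={B,C,E,F,H} → run B
t=7: ready={B,C,E,F,H} → run B
t=8: ready={C,E,F,H} → run H
t=9: ready={C,E,F,H} → run H
t=10: ready={C,E,F,H} → run H
t=11: ready={C,E,F,H} → run H
t=12: ready={C,E,F,H} → run H
t=13: ready={C,E,F,H} → run H
t=14: ready={C,E,F} → run E
t=15: ready={C,E,F} → run E
t=16: ready={C,E,F} → run E
t=17: ready={C,E,F} → run E
t=18: ready={C,E,F} → run E
t=19: ready={C,E,F} → run E
t=20: ready={C,E,F} → run E
t=21: ready={C,F} → run C
t=22: ready={C,F} → run C
t=23: ready={C,F} → run C
t=24: ready={F} → run F
t=25: ready={F} → run F
t=26: ready={F} → run F
t=27: ready={F} → run F
t=28: ready={F} → run F
t=29: ready={F} → run F
t=30: (idle)
t=31: (idle)
t=32: (idle)
t=33: (idle)
t=34: (idle)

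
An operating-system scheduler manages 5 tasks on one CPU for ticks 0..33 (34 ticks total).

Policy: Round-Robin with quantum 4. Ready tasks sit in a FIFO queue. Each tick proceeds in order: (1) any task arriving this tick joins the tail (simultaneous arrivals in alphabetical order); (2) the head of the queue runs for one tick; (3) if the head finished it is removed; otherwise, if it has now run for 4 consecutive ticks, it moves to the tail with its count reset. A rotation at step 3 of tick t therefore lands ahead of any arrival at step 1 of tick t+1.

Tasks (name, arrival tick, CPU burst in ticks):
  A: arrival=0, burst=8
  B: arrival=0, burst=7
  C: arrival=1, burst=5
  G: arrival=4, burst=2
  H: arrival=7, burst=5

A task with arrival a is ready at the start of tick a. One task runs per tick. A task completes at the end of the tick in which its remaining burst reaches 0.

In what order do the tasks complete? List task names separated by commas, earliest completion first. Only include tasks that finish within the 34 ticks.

completion order = A, G, B, C, H

t=0: queue=[A,B] q_used=0 → run A
t=1: queue=[A,B,C] q_used=1 → run A
t=2: queue=[A,B,C] q_used=2 → run A
t=3: queue=[A,B,C] q_used=3 → run A
t=4: queue=[B,C,A,G] q_used=0 → run B
t=5: queue=[B,C,A,G] q_used=1 → run B
t=6: queue=[B,C,A,G] q_used=2 → run B
t=7: queue=[B,C,A,G,H] q_used=3 → run B
t=8: queue=[C,A,G,H,B] q_used=0 → run C
t=9: queue=[C,A,G,H,B] q_used=1 → run C
t=10: queue=[C,A,G,H,B] q_used=2 → run C
t=11: queue=[C,A,G,H,B] q_used=3 → run C
t=12: queue=[A,G,H,B,C] q_used=0 → run A
t=13: queue=[A,G,H,B,C] q_used=1 → run A
t=14: queue=[A,G,H,B,C] q_used=2 → run A
t=15: queue=[A,G,H,B,C] q_used=3 → run A
t=16: queue=[G,H,B,C] q_used=0 → run G
t=17: queue=[G,H,B,C] q_used=1 → run G
t=18: queue=[H,B,C] q_used=0 → run H
t=19: queue=[H,B,C] q_used=1 → run H
t=20: queue=[H,B,C] q_used=2 → run H
t=21: queue=[H,B,C] q_used=3 → run H
t=22: queue=[B,C,H] q_used=0 → run B
t=23: queue=[B,C,H] q_used=1 → run B
t=24: queue=[B,C,H] q_used=2 → run B
t=25: queue=[C,H] q_used=0 → run C
t=26: queue=[H] q_used=0 → run H
t=27: (idle)
t=28: (idle)
t=29: (idle)
t=30: (idle)
t=31: (idle)
t=32: (idle)
t=33: (idle)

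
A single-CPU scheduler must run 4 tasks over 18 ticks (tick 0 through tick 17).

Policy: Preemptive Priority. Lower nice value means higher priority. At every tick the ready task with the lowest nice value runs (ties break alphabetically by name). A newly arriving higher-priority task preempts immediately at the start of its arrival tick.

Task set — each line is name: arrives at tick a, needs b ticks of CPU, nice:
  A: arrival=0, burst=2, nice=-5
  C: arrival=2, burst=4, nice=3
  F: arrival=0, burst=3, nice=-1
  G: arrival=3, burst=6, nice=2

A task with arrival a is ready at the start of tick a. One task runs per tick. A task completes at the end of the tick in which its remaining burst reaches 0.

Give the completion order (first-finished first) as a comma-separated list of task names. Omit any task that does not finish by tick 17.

t=0: ready={A,F} → run A
t=1: ready={A,F} → run A
t=2: ready={C,F} → run F
t=3: ready={C,F,G} → run F
t=4: ready={C,F,G} → run F
t=5: ready={C,G} → run G
t=6: ready={C,G} → run G
t=7: ready={C,G} → run G
t=8: ready={C,G} → run G
t=9: ready={C,G} → run G
t=10: ready={C,G} → run G
t=11: ready={C} → run C
t=12: ready={C} → run C
t=13: ready={C} → run C
t=14: ready={C} → run C
t=15: (idle)
t=16: (idle)
t=17: (idle)

completion order = A, F, G, C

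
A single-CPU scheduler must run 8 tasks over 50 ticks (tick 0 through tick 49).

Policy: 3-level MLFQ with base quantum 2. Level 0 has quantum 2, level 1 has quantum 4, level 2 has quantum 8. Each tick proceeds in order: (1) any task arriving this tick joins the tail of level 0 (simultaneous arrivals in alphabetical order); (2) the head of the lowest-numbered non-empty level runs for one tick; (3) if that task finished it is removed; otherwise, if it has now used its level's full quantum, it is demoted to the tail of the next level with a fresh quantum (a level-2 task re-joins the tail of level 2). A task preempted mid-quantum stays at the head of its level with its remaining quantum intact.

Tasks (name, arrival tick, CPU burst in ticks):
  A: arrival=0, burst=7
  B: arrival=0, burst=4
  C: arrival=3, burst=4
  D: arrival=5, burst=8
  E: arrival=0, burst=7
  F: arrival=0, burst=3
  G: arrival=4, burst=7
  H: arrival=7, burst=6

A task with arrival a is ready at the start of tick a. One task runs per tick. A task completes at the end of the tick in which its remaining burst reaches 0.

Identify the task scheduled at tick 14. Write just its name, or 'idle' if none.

t=0: L0/L1/L2 = ABEF/-/- → run A
t=1: L0/L1/L2 = ABEF/-/- → run A
t=2: L0/L1/L2 = BEF/A/- → run B
t=3: L0/L1/L2 = BEFC/A/- → run B
t=4: L0/L1/L2 = EFCG/AB/- → run E
t=5: L0/L1/L2 = EFCGD/AB/- → run E
t=6: L0/L1/L2 = FCGD/ABE/- → run F
t=7: L0/L1/L2 = FCGDH/ABE/- → run F
t=8: L0/L1/L2 = CGDH/ABEF/- → run C
t=9: L0/L1/L2 = CGDH/ABEF/- → run C
t=10: L0/L1/L2 = GDH/ABEFC/- → run G
t=11: L0/L1/L2 = GDH/ABEFC/- → run G
t=12: L0/L1/L2 = DH/ABEFCG/- → run D
t=13: L0/L1/L2 = DH/ABEFCG/- → run D
t=14: L0/L1/L2 = H/ABEFCGD/- → run H
t=15: L0/L1/L2 = H/ABEFCGD/- → run H
t=16: L0/L1/L2 = -/ABEFCGDH/- → run A
t=17: L0/L1/L2 = -/ABEFCGDH/- → run A
t=18: L0/L1/L2 = -/ABEFCGDH/- → run A
t=19: L0/L1/L2 = -/ABEFCGDH/- → run A
t=20: L0/L1/L2 = -/BEFCGDH/A → run B
t=21: L0/L1/L2 = -/BEFCGDH/A → run B
t=22: L0/L1/L2 = -/EFCGDH/A → run E
t=23: L0/L1/L2 = -/EFCGDH/A → run E
t=24: L0/L1/L2 = -/EFCGDH/A → run E
t=25: L0/L1/L2 = -/EFCGDH/A → run E
t=26: L0/L1/L2 = -/FCGDH/AE → run F
t=27: L0/L1/L2 = -/CGDH/AE → run C
t=28: L0/L1/L2 = -/CGDH/AE → run C
t=29: L0/L1/L2 = -/GDH/AE → run G
t=30: L0/L1/L2 = -/GDH/AE → run G
t=31: L0/L1/L2 = -/GDH/AE → run G
t=32: L0/L1/L2 = -/GDH/AE → run G
t=33: L0/L1/L2 = -/DH/AEG → run D
t=34: L0/L1/L2 = -/DH/AEG → run D
t=35: L0/L1/L2 = -/DH/AEG → run D
t=36: L0/L1/L2 = -/DH/AEG → run D
t=37: L0/L1/L2 = -/H/AEGD → run H
t=38: L0/L1/L2 = -/H/AEGD → run H
t=39: L0/L1/L2 = -/H/AEGD → run H
t=40: L0/L1/L2 = -/H/AEGD → run H
t=41: L0/L1/L2 = -/-/AEGD → run A
t=42: L0/L1/L2 = -/-/EGD → run E
t=43: L0/L1/L2 = -/-/GD → run G
t=44: L0/L1/L2 = -/-/D → run D
t=45: L0/L1/L2 = -/-/D → run D
t=46: (idle)
t=47: (idle)
t=48: (idle)
t=49: (idle)

running at tick 14 = H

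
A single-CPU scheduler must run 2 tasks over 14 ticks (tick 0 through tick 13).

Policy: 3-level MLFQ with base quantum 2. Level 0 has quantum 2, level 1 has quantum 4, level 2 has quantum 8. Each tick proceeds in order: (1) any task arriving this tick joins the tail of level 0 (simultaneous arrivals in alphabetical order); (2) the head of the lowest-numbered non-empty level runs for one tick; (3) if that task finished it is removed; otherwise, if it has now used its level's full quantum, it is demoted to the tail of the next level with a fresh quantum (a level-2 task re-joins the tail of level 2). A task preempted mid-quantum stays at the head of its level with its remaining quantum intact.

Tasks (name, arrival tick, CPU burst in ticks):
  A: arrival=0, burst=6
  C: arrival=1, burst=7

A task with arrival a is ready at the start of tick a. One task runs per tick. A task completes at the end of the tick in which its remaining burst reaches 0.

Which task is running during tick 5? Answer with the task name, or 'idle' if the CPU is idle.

t=0: L0/L1/L2 = A/-/- → run A
t=1: L0/L1/L2 = AC/-/- → run A
t=2: L0/L1/L2 = C/A/- → run C
t=3: L0/L1/L2 = C/A/- → run C
t=4: L0/L1/L2 = -/AC/- → run A
t=5: L0/L1/L2 = -/AC/- → run A
t=6: L0/L1/L2 = -/AC/- → run A
t=7: L0/L1/L2 = -/AC/- → run A
t=8: L0/L1/L2 = -/C/- → run C
t=9: L0/L1/L2 = -/C/- → run C
t=10: L0/L1/L2 = -/C/- → run C
t=11: L0/L1/L2 = -/C/- → run C
t=12: L0/L1/L2 = -/-/C → run C
t=13: (idle)

running at tick 5 = A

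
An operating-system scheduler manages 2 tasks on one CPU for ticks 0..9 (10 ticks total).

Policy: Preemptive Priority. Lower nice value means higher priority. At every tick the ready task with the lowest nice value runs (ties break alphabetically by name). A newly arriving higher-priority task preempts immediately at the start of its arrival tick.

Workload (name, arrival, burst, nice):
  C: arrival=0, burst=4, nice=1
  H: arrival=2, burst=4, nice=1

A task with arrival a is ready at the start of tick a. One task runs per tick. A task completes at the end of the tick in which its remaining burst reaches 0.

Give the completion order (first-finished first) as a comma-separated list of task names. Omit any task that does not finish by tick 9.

completion order = C, H

t=0: ready={C} → run C
t=1: ready={C} → run C
t=2: ready={C,H} → run C
t=3: ready={C,H} → run C
t=4: ready={H} → run H
t=5: ready={H} → run H
t=6: ready={H} → run H
t=7: ready={H} → run H
t=8: (idle)
t=9: (idle)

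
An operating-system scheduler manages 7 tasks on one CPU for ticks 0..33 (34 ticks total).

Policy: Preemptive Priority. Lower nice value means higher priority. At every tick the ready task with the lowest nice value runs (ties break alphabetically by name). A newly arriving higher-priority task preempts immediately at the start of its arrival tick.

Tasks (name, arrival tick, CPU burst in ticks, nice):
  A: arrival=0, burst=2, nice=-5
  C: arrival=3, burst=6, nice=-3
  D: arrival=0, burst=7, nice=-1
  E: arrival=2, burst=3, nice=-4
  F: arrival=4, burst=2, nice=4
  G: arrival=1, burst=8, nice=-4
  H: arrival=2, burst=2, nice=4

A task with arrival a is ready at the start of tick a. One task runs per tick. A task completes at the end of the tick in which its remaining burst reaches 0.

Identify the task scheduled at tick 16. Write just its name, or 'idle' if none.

running at tick 16 = C

t=0: ready={A,D} → run A
t=1: ready={A,D,G} → run A
t=2: ready={D,E,G,H} → run E
t=3: ready={C,D,E,G,H} → run E
t=4: ready={C,D,E,F,G,H} → run E
t=5: ready={C,D,F,G,H} → run G
t=6: ready={C,D,F,G,H} → run G
t=7: ready={C,D,F,G,H} → run G
t=8: ready={C,D,F,G,H} → run G
t=9: ready={C,D,F,G,H} → run G
t=10: ready={C,D,F,G,H} → run G
t=11: ready={C,D,F,G,H} → run G
t=12: ready={C,D,F,G,H} → run G
t=13: ready={C,D,F,H} → run C
t=14: ready={C,D,F,H} → run C
t=15: ready={C,D,F,H} → run C
t=16: ready={C,D,F,H} → run C
t=17: ready={C,D,F,H} → run C
t=18: ready={C,D,F,H} → run C
t=19: ready={D,F,H} → run D
t=20: ready={D,F,H} → run D
t=21: ready={D,F,H} → run D
t=22: ready={D,F,H} → run D
t=23: ready={D,F,H} → run D
t=24: ready={D,F,H} → run D
t=25: ready={D,F,H} → run D
t=26: ready={F,H} → run F
t=27: ready={F,H} → run F
t=28: ready={H} → run H
t=29: ready={H} → run H
t=30: (idle)
t=31: (idle)
t=32: (idle)
t=33: (idle)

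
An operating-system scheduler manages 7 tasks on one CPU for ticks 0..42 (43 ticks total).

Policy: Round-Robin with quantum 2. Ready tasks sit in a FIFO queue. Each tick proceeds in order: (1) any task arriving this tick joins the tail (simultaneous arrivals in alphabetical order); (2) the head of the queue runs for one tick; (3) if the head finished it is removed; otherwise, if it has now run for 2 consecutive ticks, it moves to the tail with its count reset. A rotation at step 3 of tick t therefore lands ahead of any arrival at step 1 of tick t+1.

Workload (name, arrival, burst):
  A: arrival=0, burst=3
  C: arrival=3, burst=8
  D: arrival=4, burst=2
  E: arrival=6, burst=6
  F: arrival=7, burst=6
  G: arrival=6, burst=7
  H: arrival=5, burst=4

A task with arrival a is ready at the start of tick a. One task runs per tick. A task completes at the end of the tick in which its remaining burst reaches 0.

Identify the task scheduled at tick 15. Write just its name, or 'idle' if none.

running at tick 15 = F

t=0: queue=[A] q_used=0 → run A
t=1: queue=[A] q_used=1 → run A
t=2: queue=[A] q_used=0 → run A
t=3: queue=[C] q_used=0 → run C
t=4: queue=[C,D] q_used=1 → run C
t=5: queue=[D,C,H] q_used=0 → run D
t=6: queue=[D,C,H,E,G] q_used=1 → run D
t=7: queue=[C,H,E,G,F] q_used=0 → run C
t=8: queue=[C,H,E,G,F] q_used=1 → run C
t=9: queue=[H,E,G,F,C] q_used=0 → run H
t=10: queue=[H,E,G,F,C] q_used=1 → run H
t=11: queue=[E,G,F,C,H] q_used=0 → run E
t=12: queue=[E,G,F,C,H] q_used=1 → run E
t=13: queue=[G,F,C,H,E] q_used=0 → run G
t=14: queue=[G,F,C,H,E] q_used=1 → run G
t=15: queue=[F,C,H,E,G] q_used=0 → run F
t=16: queue=[F,C,H,E,G] q_used=1 → run F
t=17: queue=[C,H,E,G,F] q_used=0 → run C
t=18: queue=[C,H,E,G,F] q_used=1 → run C
t=19: queue=[H,E,G,F,C] q_used=0 → run H
t=20: queue=[H,E,G,F,C] q_used=1 → run H
t=21: queue=[E,G,F,C] q_used=0 → run E
t=22: queue=[E,G,F,C] q_used=1 → run E
t=23: queue=[G,F,C,E] q_used=0 → run G
t=24: queue=[G,F,C,E] q_used=1 → run G
t=25: queue=[F,C,E,G] q_used=0 → run F
t=26: queue=[F,C,E,G] q_used=1 → run F
t=27: queue=[C,E,G,F] q_used=0 → run C
t=28: queue=[C,E,G,F] q_used=1 → run C
t=29: queue=[E,G,F] q_used=0 → run E
t=30: queue=[E,G,F] q_used=1 → run E
t=31: queue=[G,F] q_used=0 → run G
t=32: queue=[G,F] q_used=1 → run G
t=33: queue=[F,G] q_used=0 → run F
t=34: queue=[F,G] q_used=1 → run F
t=35: queue=[G] q_used=0 → run G
t=36: (idle)
t=37: (idle)
t=38: (idle)
t=39: (idle)
t=40: (idle)
t=41: (idle)
t=42: (idle)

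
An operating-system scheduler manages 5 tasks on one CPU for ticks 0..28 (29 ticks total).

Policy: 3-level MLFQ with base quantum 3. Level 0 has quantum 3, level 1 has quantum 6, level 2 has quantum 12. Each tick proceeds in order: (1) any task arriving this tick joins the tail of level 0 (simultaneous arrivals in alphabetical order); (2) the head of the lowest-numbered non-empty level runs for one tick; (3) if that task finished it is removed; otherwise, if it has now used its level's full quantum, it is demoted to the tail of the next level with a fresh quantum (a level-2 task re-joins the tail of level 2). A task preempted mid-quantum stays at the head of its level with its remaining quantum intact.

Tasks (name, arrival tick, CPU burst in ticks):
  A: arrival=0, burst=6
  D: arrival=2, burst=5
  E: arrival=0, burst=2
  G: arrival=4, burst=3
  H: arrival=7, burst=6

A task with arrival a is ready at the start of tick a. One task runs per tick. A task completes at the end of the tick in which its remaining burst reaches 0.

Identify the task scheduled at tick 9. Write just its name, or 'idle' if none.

running at tick 9 = G

t=0: L0/L1/L2 = AE/-/- → run A
t=1: L0/L1/L2 = AE/-/- → run A
t=2: L0/L1/L2 = AED/-/- → run A
t=3: L0/L1/L2 = ED/A/- → run E
t=4: L0/L1/L2 = EDG/A/- → run E
t=5: L0/L1/L2 = DG/A/- → run D
t=6: L0/L1/L2 = DG/A/- → run D
t=7: L0/L1/L2 = DGH/A/- → run D
t=8: L0/L1/L2 = GH/AD/- → run G
t=9: L0/L1/L2 = GH/AD/- → run G
t=10: L0/L1/L2 = GH/AD/- → run G
t=11: L0/L1/L2 = H/AD/- → run H
t=12: L0/L1/L2 = H/AD/- → run H
t=13: L0/L1/L2 = H/AD/- → run H
t=14: L0/L1/L2 = -/ADH/- → run A
t=15: L0/L1/L2 = -/ADH/- → run A
t=16: L0/L1/L2 = -/ADH/- → run A
t=17: L0/L1/L2 = -/DH/- → run D
t=18: L0/L1/L2 = -/DH/- → run D
t=19: L0/L1/L2 = -/H/- → run H
t=20: L0/L1/L2 = -/H/- → run H
t=21: L0/L1/L2 = -/H/- → run H
t=22: (idle)
t=23: (idle)
t=24: (idle)
t=25: (idle)
t=26: (idle)
t=27: (idle)
t=28: (idle)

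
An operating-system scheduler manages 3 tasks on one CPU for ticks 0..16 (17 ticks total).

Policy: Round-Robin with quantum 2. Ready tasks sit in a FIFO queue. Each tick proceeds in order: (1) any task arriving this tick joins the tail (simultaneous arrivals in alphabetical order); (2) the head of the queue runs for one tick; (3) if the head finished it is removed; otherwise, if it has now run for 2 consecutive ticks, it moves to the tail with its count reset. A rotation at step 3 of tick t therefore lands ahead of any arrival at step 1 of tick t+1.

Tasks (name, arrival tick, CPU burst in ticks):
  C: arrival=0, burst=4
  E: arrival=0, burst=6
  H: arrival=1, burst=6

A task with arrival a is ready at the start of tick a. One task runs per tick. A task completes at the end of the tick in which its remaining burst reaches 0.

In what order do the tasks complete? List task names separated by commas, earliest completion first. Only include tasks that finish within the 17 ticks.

completion order = C, E, H

t=0: queue=[C,E] q_used=0 → run C
t=1: queue=[C,E,H] q_used=1 → run C
t=2: queue=[E,H,C] q_used=0 → run E
t=3: queue=[E,H,C] q_used=1 → run E
t=4: queue=[H,C,E] q_used=0 → run H
t=5: queue=[H,C,E] q_used=1 → run H
t=6: queue=[C,E,H] q_used=0 → run C
t=7: queue=[C,E,H] q_used=1 → run C
t=8: queue=[E,H] q_used=0 → run E
t=9: queue=[E,H] q_used=1 → run E
t=10: queue=[H,E] q_used=0 → run H
t=11: queue=[H,E] q_used=1 → run H
t=12: queue=[E,H] q_used=0 → run E
t=13: queue=[E,H] q_used=1 → run E
t=14: queue=[H] q_used=0 → run H
t=15: queue=[H] q_used=1 → run H
t=16: (idle)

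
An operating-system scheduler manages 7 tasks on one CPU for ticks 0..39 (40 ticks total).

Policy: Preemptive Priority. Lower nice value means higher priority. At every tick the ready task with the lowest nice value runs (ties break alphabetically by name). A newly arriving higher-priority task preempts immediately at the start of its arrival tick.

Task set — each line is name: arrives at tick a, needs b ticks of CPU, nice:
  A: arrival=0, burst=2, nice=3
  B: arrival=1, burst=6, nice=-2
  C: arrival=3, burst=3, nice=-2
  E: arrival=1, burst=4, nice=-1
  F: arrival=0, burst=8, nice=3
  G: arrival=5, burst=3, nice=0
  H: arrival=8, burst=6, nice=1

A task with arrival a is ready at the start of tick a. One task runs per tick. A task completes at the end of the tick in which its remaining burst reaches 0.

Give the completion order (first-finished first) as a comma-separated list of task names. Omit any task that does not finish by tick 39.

t=0: ready={A,F} → run A
t=1: ready={A,B,E,F} → run B
t=2: ready={A,B,E,F} → run B
t=3: ready={A,B,C,E,F} → run B
t=4: ready={A,B,C,E,F} → run B
t=5: ready={A,B,C,E,F,G} → run B
t=6: ready={A,B,C,E,F,G} → run B
t=7: ready={A,C,E,F,G} → run C
t=8: ready={A,C,E,F,G,H} → run C
t=9: ready={A,C,E,F,G,H} → run C
t=10: ready={A,E,F,G,H} → run E
t=11: ready={A,E,F,G,H} → run E
t=12: ready={A,E,F,G,H} → run E
t=13: ready={A,E,F,G,H} → run E
t=14: ready={A,F,G,H} → run G
t=15: ready={A,F,G,H} → run G
t=16: ready={A,F,G,H} → run G
t=17: ready={A,F,H} → run H
t=18: ready={A,F,H} → run H
t=19: ready={A,F,H} → run H
t=20: ready={A,F,H} → run H
t=21: ready={A,F,H} → run H
t=22: ready={A,F,H} → run H
t=23: ready={A,F} → run A
t=24: ready={F} → run F
t=25: ready={F} → run F
t=26: ready={F} → run F
t=27: ready={F} → run F
t=28: ready={F} → run F
t=29: ready={F} → run F
t=30: ready={F} → run F
t=31: ready={F} → run F
t=32: (idle)
t=33: (idle)
t=34: (idle)
t=35: (idle)
t=36: (idle)
t=37: (idle)
t=38: (idle)
t=39: (idle)

completion order = B, C, E, G, H, A, F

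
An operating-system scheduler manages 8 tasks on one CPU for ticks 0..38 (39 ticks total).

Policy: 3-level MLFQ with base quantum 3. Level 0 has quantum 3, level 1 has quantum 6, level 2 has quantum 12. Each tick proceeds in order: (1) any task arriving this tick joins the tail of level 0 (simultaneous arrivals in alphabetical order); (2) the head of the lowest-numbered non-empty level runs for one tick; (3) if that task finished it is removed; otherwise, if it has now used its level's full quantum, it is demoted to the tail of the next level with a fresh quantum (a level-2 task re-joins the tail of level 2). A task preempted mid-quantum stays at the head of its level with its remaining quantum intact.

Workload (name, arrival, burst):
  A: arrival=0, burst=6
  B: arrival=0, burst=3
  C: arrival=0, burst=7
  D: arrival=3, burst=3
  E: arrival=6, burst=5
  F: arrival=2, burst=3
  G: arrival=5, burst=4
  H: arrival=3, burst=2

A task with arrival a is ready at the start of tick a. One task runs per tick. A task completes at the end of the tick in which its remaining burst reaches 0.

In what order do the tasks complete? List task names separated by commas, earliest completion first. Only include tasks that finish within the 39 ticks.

completion order = B, F, D, H, A, C, G, E

t=0: L0/L1/L2 = ABC/-/- → run A
t=1: L0/L1/L2 = ABC/-/- → run A
t=2: L0/L1/L2 = ABCF/-/- → run A
t=3: L0/L1/L2 = BCFDH/A/- → run B
t=4: L0/L1/L2 = BCFDH/A/- → run B
t=5: L0/L1/L2 = BCFDHG/A/- → run B
t=6: L0/L1/L2 = CFDHGE/A/- → run C
t=7: L0/L1/L2 = CFDHGE/A/- → run C
t=8: L0/L1/L2 = CFDHGE/A/- → run C
t=9: L0/L1/L2 = FDHGE/AC/- → run F
t=10: L0/L1/L2 = FDHGE/AC/- → run F
t=11: L0/L1/L2 = FDHGE/AC/- → run F
t=12: L0/L1/L2 = DHGE/AC/- → run D
t=13: L0/L1/L2 = DHGE/AC/- → run D
t=14: L0/L1/L2 = DHGE/AC/- → run D
t=15: L0/L1/L2 = HGE/AC/- → run H
t=16: L0/L1/L2 = HGE/AC/- → run H
t=17: L0/L1/L2 = GE/AC/- → run G
t=18: L0/L1/L2 = GE/AC/- → run G
t=19: L0/L1/L2 = GE/AC/- → run G
t=20: L0/L1/L2 = E/ACG/- → run E
t=21: L0/L1/L2 = E/ACG/- → run E
t=22: L0/L1/L2 = E/ACG/- → run E
t=23: L0/L1/L2 = -/ACGE/- → run A
t=24: L0/L1/L2 = -/ACGE/- → run A
t=25: L0/L1/L2 = -/ACGE/- → run A
t=26: L0/L1/L2 = -/CGE/- → run C
t=27: L0/L1/L2 = -/CGE/- → run C
t=28: L0/L1/L2 = -/CGE/- → run C
t=29: L0/L1/L2 = -/CGE/- → run C
t=30: L0/L1/L2 = -/GE/- → run G
t=31: L0/L1/L2 = -/E/- → run E
t=32: L0/L1/L2 = -/E/- → run E
t=33: (idle)
t=34: (idle)
t=35: (idle)
t=36: (idle)
t=37: (idle)
t=38: (idle)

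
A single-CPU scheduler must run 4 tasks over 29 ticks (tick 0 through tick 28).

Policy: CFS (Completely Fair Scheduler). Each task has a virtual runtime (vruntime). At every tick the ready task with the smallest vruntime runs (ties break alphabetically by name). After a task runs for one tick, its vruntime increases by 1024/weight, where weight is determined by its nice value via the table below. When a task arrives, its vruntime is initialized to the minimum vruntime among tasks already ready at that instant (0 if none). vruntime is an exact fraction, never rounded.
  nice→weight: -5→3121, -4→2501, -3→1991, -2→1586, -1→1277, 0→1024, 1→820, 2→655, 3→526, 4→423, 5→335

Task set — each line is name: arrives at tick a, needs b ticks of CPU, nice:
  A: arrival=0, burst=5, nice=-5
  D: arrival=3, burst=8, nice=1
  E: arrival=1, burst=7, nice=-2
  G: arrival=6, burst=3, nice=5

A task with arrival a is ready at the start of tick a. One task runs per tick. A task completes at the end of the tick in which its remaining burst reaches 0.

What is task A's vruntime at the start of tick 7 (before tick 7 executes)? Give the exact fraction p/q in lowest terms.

vruntime(A, start of tick 7) = 4096/3121

t=0: vr[A=0] → run A
t=1: vr[A=1024/3121 E=1024/3121] → run A
t=2: vr[A=2048/3121 E=1024/3121] → run E
t=3: vr[A=2048/3121 D=2048/3121 E=2409984/2474953] → run A
t=4: vr[A=3072/3121 D=2048/3121 E=2409984/2474953] → run D
t=5: vr[A=3072/3121 D=1218816/639805 E=2409984/2474953] → run E
t=6: vr[A=3072/3121 D=1218816/639805 E=4007936/2474953 G=3072/3121] → run A
t=7: vr[A=4096/3121 D=1218816/639805 E=4007936/2474953 G=3072/3121] → run G
t=8: vr[A=4096/3121 D=1218816/639805 E=4007936/2474953 G=4225024/1045535] → run A
t=9: vr[D=1218816/639805 E=4007936/2474953 G=4225024/1045535] → run E
t=10: vr[D=1218816/639805 E=5605888/2474953 G=4225024/1045535] → run D
t=11: vr[D=2017792/639805 E=5605888/2474953 G=4225024/1045535] → run E
t=12: vr[D=2017792/639805 E=7203840/2474953 G=4225024/1045535] → run E
t=13: vr[D=2017792/639805 E=8801792/2474953 G=4225024/1045535] → run D
t=14: vr[D=2816768/639805 E=8801792/2474953 G=4225024/1045535] → run E
t=15: vr[D=2816768/639805 E=10399744/2474953 G=4225024/1045535] → run G
t=16: vr[D=2816768/639805 E=10399744/2474953 G=7420928/1045535] → run E
t=17: vr[D=2816768/639805 G=7420928/1045535] → run D
t=18: vr[D=3615744/639805 G=7420928/1045535] → run D
t=19: vr[D=882944/127961 G=7420928/1045535] → run D
t=20: vr[D=5213696/639805 G=7420928/1045535] → run G
t=21: vr[D=5213696/639805] → run D
t=22: vr[D=6012672/639805] → run D
t=23: (idle)
t=24: (idle)
t=25: (idle)
t=26: (idle)
t=27: (idle)
t=28: (idle)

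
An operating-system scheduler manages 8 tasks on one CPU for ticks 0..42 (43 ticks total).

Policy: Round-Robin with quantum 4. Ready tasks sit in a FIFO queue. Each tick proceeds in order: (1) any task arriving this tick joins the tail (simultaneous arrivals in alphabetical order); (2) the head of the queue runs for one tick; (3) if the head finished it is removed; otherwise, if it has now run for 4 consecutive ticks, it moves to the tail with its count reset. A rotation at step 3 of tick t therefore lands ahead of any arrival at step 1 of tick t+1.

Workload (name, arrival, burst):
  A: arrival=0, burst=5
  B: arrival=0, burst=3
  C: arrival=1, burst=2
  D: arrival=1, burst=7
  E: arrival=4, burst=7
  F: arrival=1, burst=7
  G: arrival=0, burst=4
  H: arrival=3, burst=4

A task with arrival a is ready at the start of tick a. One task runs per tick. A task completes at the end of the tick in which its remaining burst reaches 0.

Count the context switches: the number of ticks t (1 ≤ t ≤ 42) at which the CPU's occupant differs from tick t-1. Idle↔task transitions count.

t=0: queue=[A,B,G] q_used=0 → run A
t=1: queue=[A,B,G,C,D,F] q_used=1 → run A
t=2: queue=[A,B,G,C,D,F] q_used=2 → run A
t=3: queue=[A,B,G,C,D,F,H] q_used=3 → run A
t=4: queue=[B,G,C,D,F,H,A,E] q_used=0 → run B
t=5: queue=[B,G,C,D,F,H,A,E] q_used=1 → run B
t=6: queue=[B,G,C,D,F,H,A,E] q_used=2 → run B
t=7: queue=[G,C,D,F,H,A,E] q_used=0 → run G
t=8: queue=[G,C,D,F,H,A,E] q_used=1 → run G
t=9: queue=[G,C,D,F,H,A,E] q_used=2 → run G
t=10: queue=[G,C,D,F,H,A,E] q_used=3 → run G
t=11: queue=[C,D,F,H,A,E] q_used=0 → run C
t=12: queue=[C,D,F,H,A,E] q_used=1 → run C
t=13: queue=[D,F,H,A,E] q_used=0 → run D
t=14: queue=[D,F,H,A,E] q_used=1 → run D
t=15: queue=[D,F,H,A,E] q_used=2 → run D
t=16: queue=[D,F,H,A,E] q_used=3 → run D
t=17: queue=[F,H,A,E,D] q_used=0 → run F
t=18: queue=[F,H,A,E,D] q_used=1 → run F
t=19: queue=[F,H,A,E,D] q_used=2 → run F
t=20: queue=[F,H,A,E,D] q_used=3 → run F
t=21: queue=[H,A,E,D,F] q_used=0 → run H
t=22: queue=[H,A,E,D,F] q_used=1 → run H
t=23: queue=[H,A,E,D,F] q_used=2 → run H
t=24: queue=[H,A,E,D,F] q_used=3 → run H
t=25: queue=[A,E,D,F] q_used=0 → run A
t=26: queue=[E,D,F] q_used=0 → run E
t=27: queue=[E,D,F] q_used=1 → run E
t=28: queue=[E,D,F] q_used=2 → run E
t=29: queue=[E,D,F] q_used=3 → run E
t=30: queue=[D,F,E] q_used=0 → run D
t=31: queue=[D,F,E] q_used=1 → run D
t=32: queue=[D,F,E] q_used=2 → run D
t=33: queue=[F,E] q_used=0 → run F
t=34: queue=[F,E] q_used=1 → run F
t=35: queue=[F,E] q_used=2 → run F
t=36: queue=[E] q_used=0 → run E
t=37: queue=[E] q_used=1 → run E
t=38: queue=[E] q_used=2 → run E
t=39: (idle)
t=40: (idle)
t=41: (idle)
t=42: (idle)

context switches = 12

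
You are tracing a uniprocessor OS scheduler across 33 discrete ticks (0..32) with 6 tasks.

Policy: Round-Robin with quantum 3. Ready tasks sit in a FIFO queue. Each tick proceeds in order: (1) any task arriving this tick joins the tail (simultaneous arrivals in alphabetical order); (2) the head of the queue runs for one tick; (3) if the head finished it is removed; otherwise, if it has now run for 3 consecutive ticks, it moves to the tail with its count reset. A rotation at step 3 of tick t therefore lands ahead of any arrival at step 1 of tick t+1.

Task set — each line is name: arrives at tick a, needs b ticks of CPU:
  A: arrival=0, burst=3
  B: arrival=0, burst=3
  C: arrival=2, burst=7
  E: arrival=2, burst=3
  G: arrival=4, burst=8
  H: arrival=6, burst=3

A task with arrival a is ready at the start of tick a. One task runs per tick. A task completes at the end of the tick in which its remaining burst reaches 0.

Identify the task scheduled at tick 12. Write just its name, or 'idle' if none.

t=0: queue=[A,B] q_used=0 → run A
t=1: queue=[A,B] q_used=1 → run A
t=2: queue=[A,B,C,E] q_used=2 → run A
t=3: queue=[B,C,E] q_used=0 → run B
t=4: queue=[B,C,E,G] q_used=1 → run B
t=5: queue=[B,C,E,G] q_used=2 → run B
t=6: queue=[C,E,G,H] q_used=0 → run C
t=7: queue=[C,E,G,H] q_used=1 → run C
t=8: queue=[C,E,G,H] q_used=2 → run C
t=9: queue=[E,G,H,C] q_used=0 → run E
t=10: queue=[E,G,H,C] q_used=1 → run E
t=11: queue=[E,G,H,C] q_used=2 → run E
t=12: queue=[G,H,C] q_used=0 → run G
t=13: queue=[G,H,C] q_used=1 → run G
t=14: queue=[G,H,C] q_used=2 → run G
t=15: queue=[H,C,G] q_used=0 → run H
t=16: queue=[H,C,G] q_used=1 → run H
t=17: queue=[H,C,G] q_used=2 → run H
t=18: queue=[C,G] q_used=0 → run C
t=19: queue=[C,G] q_used=1 → run C
t=20: queue=[C,G] q_used=2 → run C
t=21: queue=[G,C] q_used=0 → run G
t=22: queue=[G,C] q_used=1 → run G
t=23: queue=[G,C] q_used=2 → run G
t=24: queue=[C,G] q_used=0 → run C
t=25: queue=[G] q_used=0 → run G
t=26: queue=[G] q_used=1 → run G
t=27: (idle)
t=28: (idle)
t=29: (idle)
t=30: (idle)
t=31: (idle)
t=32: (idle)

running at tick 12 = G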